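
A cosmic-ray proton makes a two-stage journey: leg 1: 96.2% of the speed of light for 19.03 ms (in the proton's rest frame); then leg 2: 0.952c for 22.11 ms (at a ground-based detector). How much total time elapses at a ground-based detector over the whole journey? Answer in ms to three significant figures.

Leg 1: β = 0.962; γ = 1/√(1 − 0.962²) = 1/√0.07456 = 3.662; Δt_1 = 3.662 × 19.03 = 69.69 ms.
Leg 2: 22.11 ms is already measured at a ground-based detector.
Total: 69.69 + 22.11 ms.

Δt = 91.8 ms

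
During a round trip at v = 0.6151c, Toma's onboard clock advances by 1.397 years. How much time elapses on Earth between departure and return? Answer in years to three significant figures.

γ = 1/√(1 − 0.6151²) = 1/√0.6217 = 1.268
Earth-frame duration is the dilated interval: Δt = γτ = 1.268 × 1.397 years.

Δt = 1.77 years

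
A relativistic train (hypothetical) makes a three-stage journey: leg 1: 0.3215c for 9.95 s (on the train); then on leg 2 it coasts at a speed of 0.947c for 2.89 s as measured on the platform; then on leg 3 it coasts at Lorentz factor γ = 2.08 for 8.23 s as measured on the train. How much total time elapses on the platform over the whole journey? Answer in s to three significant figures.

Δt = 30.5 s

Leg 1: γ = 1/√(1 − 0.3215²) = 1/√0.8966 = 1.056; Δt_1 = 1.056 × 9.95 = 10.51 s.
Leg 2: 2.89 s is already measured on the platform.
Leg 3: γ = 2.08; Δt_3 = 2.080 × 8.23 = 17.12 s.
Total: 10.51 + 2.890 + 17.12 s.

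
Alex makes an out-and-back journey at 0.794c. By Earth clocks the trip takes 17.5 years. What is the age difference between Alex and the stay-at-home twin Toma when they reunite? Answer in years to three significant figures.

γ = 1/√(1 − 0.794²) = 1/√0.3696 = 1.645
Alex's elapsed proper time: τ = 17.5/1.645 = 10.64 years.
Age gap = Δt − τ = 17.5 − 10.64 years.

Δt − τ = 6.86 years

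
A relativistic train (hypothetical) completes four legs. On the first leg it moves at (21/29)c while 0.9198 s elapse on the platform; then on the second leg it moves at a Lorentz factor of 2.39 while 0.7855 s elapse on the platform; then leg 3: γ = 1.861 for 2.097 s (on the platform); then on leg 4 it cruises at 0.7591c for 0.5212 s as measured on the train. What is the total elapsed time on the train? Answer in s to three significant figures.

Leg 1: γ = 1/√(1 − (21/29)²) = 29/20 = 1.450; τ_1 = 0.9198/1.450 = 0.6343 s.
Leg 2: γ = 2.39; τ_2 = 0.7855/2.390 = 0.3287 s.
Leg 3: γ = 1.861; τ_3 = 2.097/1.861 = 1.127 s.
Leg 4: 0.5212 s is already measured on the train.
Total: 0.6343 + 0.3287 + 1.127 + 0.5212 s.

τ = 2.61 s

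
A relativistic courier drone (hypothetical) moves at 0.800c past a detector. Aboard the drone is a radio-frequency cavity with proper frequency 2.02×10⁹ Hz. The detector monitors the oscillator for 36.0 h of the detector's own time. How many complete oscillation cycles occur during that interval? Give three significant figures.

N = 1.57×10¹⁴

γ = 1/√(1 − 0.800²) = 1/√0.3600 = 1.667
During 36.0 h of lab time, the oscillator's proper time advances by τ = Δt/γ = 36.0/1.667 = 21.60 h = 7.776×10⁴ s.
N = f × τ = 2.02×10⁹ × 7.776×10⁴ = 1.571×10¹⁴.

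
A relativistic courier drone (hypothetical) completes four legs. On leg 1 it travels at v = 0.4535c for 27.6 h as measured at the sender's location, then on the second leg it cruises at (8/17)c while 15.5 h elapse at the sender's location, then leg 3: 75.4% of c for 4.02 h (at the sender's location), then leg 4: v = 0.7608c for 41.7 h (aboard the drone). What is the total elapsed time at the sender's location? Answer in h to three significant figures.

Δt = 111 h

Leg 1: 27.6 h is already measured at the sender's location.
Leg 2: 15.5 h is already measured at the sender's location.
Leg 3: 4.02 h is already measured at the sender's location.
Leg 4: γ = 1/√(1 − 0.7608²) = 1/√0.4212 = 1.541; Δt_4 = 1.541 × 41.7 = 64.25 h.
Total: 27.60 + 15.50 + 4.020 + 64.25 h.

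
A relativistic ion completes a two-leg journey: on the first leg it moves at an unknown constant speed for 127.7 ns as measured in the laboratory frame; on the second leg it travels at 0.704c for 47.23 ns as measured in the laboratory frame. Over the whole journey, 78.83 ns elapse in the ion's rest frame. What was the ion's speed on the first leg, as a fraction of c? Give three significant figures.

Leg 1: speed unknown; τ_1 = 127.7/γ_1.
Leg 2: γ = 1/√(1 − 0.704²) = 1/√0.5044 = 1.408; τ_2 = 47.23/1.408 = 33.54 ns.
Total proper time: τ_1 + 33.54 = 78.83, so τ_1 = 78.83 − 33.54 = 45.29 ns.
γ_1 = 127.7/45.29 = 2.820; β = √(1 − 1/γ²) = √0.8742.

β = 0.935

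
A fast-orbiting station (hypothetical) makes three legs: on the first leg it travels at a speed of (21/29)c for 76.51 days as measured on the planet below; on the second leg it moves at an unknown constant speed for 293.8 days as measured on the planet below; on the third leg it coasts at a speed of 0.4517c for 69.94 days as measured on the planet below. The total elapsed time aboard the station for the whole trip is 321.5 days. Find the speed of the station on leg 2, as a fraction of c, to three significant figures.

β = 0.712

Leg 1: γ = 1/√(1 − (21/29)²) = 29/20 = 1.450; τ_1 = 76.51/1.450 = 52.77 days.
Leg 2: speed unknown; τ_2 = 293.8/γ_2.
Leg 3: γ = 1/√(1 − 0.4517²) = 1/√0.7960 = 1.121; τ_3 = 69.94/1.121 = 62.40 days.
Total proper time: 52.77 + τ_2 + 62.40 = 321.5, so τ_2 = 321.5 − 115.2 = 206.3 days.
γ_2 = 293.8/206.3 = 1.424; β = √(1 − 1/γ²) = √0.5068.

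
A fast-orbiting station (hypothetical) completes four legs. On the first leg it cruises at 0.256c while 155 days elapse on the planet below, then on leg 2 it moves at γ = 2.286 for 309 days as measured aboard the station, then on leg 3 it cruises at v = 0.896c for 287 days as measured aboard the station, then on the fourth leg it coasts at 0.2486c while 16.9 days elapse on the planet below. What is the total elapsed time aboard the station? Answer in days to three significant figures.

τ = 762 days

Leg 1: γ = 1/√(1 − 0.256²) = 1/√0.9345 = 1.034; τ_1 = 155/1.034 = 149.8 days.
Leg 2: 309 days is already measured aboard the station.
Leg 3: 287 days is already measured aboard the station.
Leg 4: γ = 1/√(1 − 0.2486²) = 1/√0.9382 = 1.032; τ_4 = 16.9/1.032 = 16.37 days.
Total: 149.8 + 309.0 + 287.0 + 16.37 days.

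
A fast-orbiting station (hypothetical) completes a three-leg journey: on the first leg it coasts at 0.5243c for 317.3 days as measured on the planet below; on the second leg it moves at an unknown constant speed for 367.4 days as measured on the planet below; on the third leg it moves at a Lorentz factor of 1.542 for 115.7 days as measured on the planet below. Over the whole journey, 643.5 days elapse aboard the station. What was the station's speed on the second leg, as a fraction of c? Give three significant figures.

Leg 1: γ = 1/√(1 − 0.5243²) = 1/√0.7251 = 1.174; τ_1 = 317.3/1.174 = 270.2 days.
Leg 2: speed unknown; τ_2 = 367.4/γ_2.
Leg 3: γ = 1.542; τ_3 = 115.7/1.542 = 75.03 days.
Total proper time: 270.2 + τ_2 + 75.03 = 643.5, so τ_2 = 643.5 − 345.2 = 298.3 days.
γ_2 = 367.4/298.3 = 1.232; β = √(1 − 1/γ²) = √0.3409.

β = 0.584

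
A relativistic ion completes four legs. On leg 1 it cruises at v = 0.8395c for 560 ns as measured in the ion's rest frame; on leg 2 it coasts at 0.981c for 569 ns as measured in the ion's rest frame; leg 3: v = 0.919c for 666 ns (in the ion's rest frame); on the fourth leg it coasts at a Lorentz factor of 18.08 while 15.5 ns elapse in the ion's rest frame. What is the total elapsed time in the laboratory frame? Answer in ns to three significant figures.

Leg 1: γ = 1/√(1 − 0.8395²) = 1/√0.2952 = 1.840; Δt_1 = 1.840 × 560 = 1031 ns.
Leg 2: γ = 1/√(1 − 0.981²) = 1/√0.03764 = 5.154; Δt_2 = 5.154 × 569 = 2933 ns.
Leg 3: γ = 1/√(1 − 0.919²) = 1/√0.1554 = 2.536; Δt_3 = 2.536 × 666 = 1689 ns.
Leg 4: γ = 18.08; Δt_4 = 18.08 × 15.5 = 280.2 ns.
Total: 1031 + 2933 + 1689 + 280.2 ns.

Δt = 5930 ns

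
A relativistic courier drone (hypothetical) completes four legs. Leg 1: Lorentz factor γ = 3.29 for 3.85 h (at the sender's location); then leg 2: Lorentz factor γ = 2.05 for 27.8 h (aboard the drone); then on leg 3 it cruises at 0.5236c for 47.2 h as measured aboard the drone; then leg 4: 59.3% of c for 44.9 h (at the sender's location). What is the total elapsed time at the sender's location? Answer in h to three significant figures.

Δt = 161 h

Leg 1: 3.85 h is already measured at the sender's location.
Leg 2: γ = 2.05; Δt_2 = 2.050 × 27.8 = 56.99 h.
Leg 3: γ = 1/√(1 − 0.5236²) = 1/√0.7258 = 1.174; Δt_3 = 1.174 × 47.2 = 55.40 h.
Leg 4: 44.9 h is already measured at the sender's location.
Total: 3.850 + 56.99 + 55.40 + 44.90 h.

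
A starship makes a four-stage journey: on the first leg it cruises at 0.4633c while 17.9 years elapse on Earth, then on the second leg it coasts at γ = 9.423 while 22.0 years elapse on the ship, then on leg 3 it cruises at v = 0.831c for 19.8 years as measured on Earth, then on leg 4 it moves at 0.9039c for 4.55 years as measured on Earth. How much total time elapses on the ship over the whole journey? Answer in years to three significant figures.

Leg 1: γ = 1/√(1 − 0.4633²) = 1/√0.7854 = 1.128; τ_1 = 17.9/1.128 = 15.86 years.
Leg 2: 22.0 years is already measured on the ship.
Leg 3: γ = 1/√(1 − 0.831²) = 1/√0.3094 = 1.798; τ_3 = 19.8/1.798 = 11.01 years.
Leg 4: γ = 1/√(1 − 0.9039²) = 1/√0.1830 = 2.338; τ_4 = 4.55/2.338 = 1.946 years.
Total: 15.86 + 22.00 + 11.01 + 1.946 years.

τ = 50.8 years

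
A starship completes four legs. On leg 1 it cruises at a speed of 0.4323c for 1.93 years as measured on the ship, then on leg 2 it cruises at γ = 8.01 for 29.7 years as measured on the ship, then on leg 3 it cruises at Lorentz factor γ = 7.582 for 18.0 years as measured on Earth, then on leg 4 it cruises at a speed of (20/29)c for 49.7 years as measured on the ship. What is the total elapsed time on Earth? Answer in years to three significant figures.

Δt = 327 years

Leg 1: γ = 1/√(1 − 0.4323²) = 1/√0.8131 = 1.109; Δt_1 = 1.109 × 1.93 = 2.140 years.
Leg 2: γ = 8.01; Δt_2 = 8.010 × 29.7 = 237.9 years.
Leg 3: 18.0 years is already measured on Earth.
Leg 4: γ = 1/√(1 − (20/29)²) = 29/21 ≈ 1.381; Δt_4 = 1.381 × 49.7 = 68.63 years.
Total: 2.140 + 237.9 + 18.00 + 68.63 years.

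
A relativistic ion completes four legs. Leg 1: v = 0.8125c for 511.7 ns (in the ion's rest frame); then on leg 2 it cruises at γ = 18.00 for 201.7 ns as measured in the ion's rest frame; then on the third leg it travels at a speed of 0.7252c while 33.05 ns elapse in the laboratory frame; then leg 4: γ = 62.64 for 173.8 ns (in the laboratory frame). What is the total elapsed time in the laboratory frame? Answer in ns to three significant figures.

Leg 1: γ = 1/√(1 − 0.8125²) = 1/√0.3398 = 1.715; Δt_1 = 1.715 × 511.7 = 877.8 ns.
Leg 2: γ = 18.00; Δt_2 = 18.00 × 201.7 = 3631 ns.
Leg 3: 33.05 ns is already measured in the laboratory frame.
Leg 4: 173.8 ns is already measured in the laboratory frame.
Total: 877.8 + 3631 + 33.05 + 173.8 ns.

Δt = 4720 ns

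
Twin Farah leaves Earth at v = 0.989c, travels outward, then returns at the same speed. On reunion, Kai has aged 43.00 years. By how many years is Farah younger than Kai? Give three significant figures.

γ = 1/√(1 − 0.989²) = 1/√0.02188 = 6.761
Farah's elapsed proper time: τ = 43.00/6.761 = 6.360 years.
Age gap = Δt − τ = 43.00 − 6.360 years.

Δt − τ = 36.6 years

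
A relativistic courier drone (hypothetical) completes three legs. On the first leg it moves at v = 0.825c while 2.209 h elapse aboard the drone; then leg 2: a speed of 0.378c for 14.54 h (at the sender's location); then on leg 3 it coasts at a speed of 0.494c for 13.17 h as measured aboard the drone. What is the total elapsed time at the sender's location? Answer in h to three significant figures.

Leg 1: γ = 1/√(1 − 0.825²) = 1/√0.3194 = 1.769; Δt_1 = 1.769 × 2.209 = 3.909 h.
Leg 2: 14.54 h is already measured at the sender's location.
Leg 3: γ = 1/√(1 − 0.494²) = 1/√0.7560 = 1.150; Δt_3 = 1.150 × 13.17 = 15.15 h.
Total: 3.909 + 14.54 + 15.15 h.

Δt = 33.6 h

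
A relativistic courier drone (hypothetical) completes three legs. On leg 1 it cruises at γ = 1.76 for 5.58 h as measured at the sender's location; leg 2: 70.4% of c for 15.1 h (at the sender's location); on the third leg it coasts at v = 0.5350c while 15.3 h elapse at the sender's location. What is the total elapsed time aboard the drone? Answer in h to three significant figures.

Leg 1: γ = 1.76; τ_1 = 5.58/1.760 = 3.170 h.
Leg 2: β = 0.704; γ = 1/√(1 − 0.704²) = 1/√0.5044 = 1.408; τ_2 = 15.1/1.408 = 10.72 h.
Leg 3: γ = 1/√(1 − 0.5350²) = 1/√0.7138 = 1.184; τ_3 = 15.3/1.184 = 12.93 h.
Total: 3.170 + 10.72 + 12.93 h.

τ = 26.8 h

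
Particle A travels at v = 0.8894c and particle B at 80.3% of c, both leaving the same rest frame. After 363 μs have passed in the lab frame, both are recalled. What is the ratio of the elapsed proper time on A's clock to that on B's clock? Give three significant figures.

A: γ = 1/√(1 − 0.8894²) = 1/√0.2090 = 2.188. B: β = 0.803; γ = 1/√(1 − 0.803²) = 1/√0.3552 = 1.678.
τ_A/τ_B = γ_B/γ_A = 1.678/2.188 = 0.7670, so τ_A/τ_B = 0.7670.

τ_A/τ_B = 0.767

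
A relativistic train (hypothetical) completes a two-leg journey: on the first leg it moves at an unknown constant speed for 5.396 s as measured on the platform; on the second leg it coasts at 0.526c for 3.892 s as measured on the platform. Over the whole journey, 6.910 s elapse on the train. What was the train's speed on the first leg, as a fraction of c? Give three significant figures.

β = 0.745

Leg 1: speed unknown; τ_1 = 5.396/γ_1.
Leg 2: γ = 1/√(1 − 0.526²) = 1/√0.7233 = 1.176; τ_2 = 3.892/1.176 = 3.310 s.
Total proper time: τ_1 + 3.310 = 6.910, so τ_1 = 6.910 − 3.310 = 3.600 s.
γ_1 = 5.396/3.600 = 1.499; β = √(1 − 1/γ²) = √0.5549.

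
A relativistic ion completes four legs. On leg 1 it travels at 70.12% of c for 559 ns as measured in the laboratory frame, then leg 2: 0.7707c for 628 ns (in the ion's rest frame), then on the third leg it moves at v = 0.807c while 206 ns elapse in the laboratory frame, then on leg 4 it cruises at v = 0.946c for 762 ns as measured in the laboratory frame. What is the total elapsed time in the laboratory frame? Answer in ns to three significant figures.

Δt = 2510 ns

Leg 1: 559 ns is already measured in the laboratory frame.
Leg 2: γ = 1/√(1 − 0.7707²) = 1/√0.4060 = 1.569; Δt_2 = 1.569 × 628 = 985.6 ns.
Leg 3: 206 ns is already measured in the laboratory frame.
Leg 4: 762 ns is already measured in the laboratory frame.
Total: 559.0 + 985.6 + 206.0 + 762.0 ns.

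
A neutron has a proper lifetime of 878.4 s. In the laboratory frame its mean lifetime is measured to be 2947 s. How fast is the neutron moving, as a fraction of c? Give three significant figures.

β = 0.955

γ = Δt/τ₀ = 2947/878.4 = 3.355
β = √(1 − 1/γ²) = √(1 − 0.08884) = √0.9112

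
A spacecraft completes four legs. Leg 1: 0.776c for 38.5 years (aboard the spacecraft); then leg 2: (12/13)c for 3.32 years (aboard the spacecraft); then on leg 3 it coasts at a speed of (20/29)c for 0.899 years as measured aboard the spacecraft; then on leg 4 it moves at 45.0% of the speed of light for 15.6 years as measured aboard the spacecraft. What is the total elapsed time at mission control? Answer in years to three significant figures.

Leg 1: γ = 1/√(1 − 0.776²) = 1/√0.3978 = 1.585; Δt_1 = 1.585 × 38.5 = 61.04 years.
Leg 2: γ = 1/√(1 − (12/13)²) = 13/5 = 2.600; Δt_2 = 2.600 × 3.32 = 8.632 years.
Leg 3: γ = 1/√(1 − (20/29)²) = 29/21 ≈ 1.381; Δt_3 = 1.381 × 0.899 = 1.241 years.
Leg 4: β = 0.450; γ = 1/√(1 − 0.450²) = 1/√0.7975 = 1.120; Δt_4 = 1.120 × 15.6 = 17.47 years.
Total: 61.04 + 8.632 + 1.241 + 17.47 years.

Δt = 88.4 years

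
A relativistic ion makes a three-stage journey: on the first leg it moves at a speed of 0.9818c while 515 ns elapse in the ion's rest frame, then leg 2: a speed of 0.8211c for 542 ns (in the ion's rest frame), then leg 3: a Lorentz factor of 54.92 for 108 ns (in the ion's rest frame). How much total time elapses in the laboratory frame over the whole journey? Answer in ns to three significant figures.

Leg 1: γ = 1/√(1 − 0.9818²) = 1/√0.03607 = 5.265; Δt_1 = 5.265 × 515 = 2712 ns.
Leg 2: γ = 1/√(1 − 0.8211²) = 1/√0.3258 = 1.752; Δt_2 = 1.752 × 542 = 949.6 ns.
Leg 3: γ = 54.92; Δt_3 = 54.92 × 108 = 5931 ns.
Total: 2712 + 949.6 + 5931 ns.

Δt = 9590 ns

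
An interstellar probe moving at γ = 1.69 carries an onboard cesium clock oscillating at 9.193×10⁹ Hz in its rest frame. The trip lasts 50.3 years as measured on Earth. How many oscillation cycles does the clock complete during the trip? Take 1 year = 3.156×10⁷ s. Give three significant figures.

γ = 1.69
The oscillator's own cycle count is N = f × τ where τ is the proper time aboard the probe. τ = Δt/γ = 50.3/1.690 = 29.76 years = 9.393×10⁸ s.
N = 9.193×10⁹ × 9.393×10⁸ = 8.635×10¹⁸.

N = 8.64×10¹⁸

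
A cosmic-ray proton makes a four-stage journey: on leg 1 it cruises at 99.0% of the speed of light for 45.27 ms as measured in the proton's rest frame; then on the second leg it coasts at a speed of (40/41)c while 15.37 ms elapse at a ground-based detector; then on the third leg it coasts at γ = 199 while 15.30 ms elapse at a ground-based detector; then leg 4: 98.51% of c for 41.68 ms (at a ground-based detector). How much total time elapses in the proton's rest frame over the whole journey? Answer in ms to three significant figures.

τ = 55.9 ms

Leg 1: 45.27 ms is already measured in the proton's rest frame.
Leg 2: γ = 1/√(1 − (40/41)²) = 41/9 ≈ 4.556; τ_2 = 15.37/4.556 = 3.374 ms.
Leg 3: γ = 199; τ_3 = 15.30/199.0 = 0.07688 ms.
Leg 4: β = 0.9851; γ = 1/√(1 − 0.9851²) = 1/√0.02958 = 5.815; τ_4 = 41.68/5.815 = 7.168 ms.
Total: 45.27 + 3.374 + 0.07688 + 7.168 ms.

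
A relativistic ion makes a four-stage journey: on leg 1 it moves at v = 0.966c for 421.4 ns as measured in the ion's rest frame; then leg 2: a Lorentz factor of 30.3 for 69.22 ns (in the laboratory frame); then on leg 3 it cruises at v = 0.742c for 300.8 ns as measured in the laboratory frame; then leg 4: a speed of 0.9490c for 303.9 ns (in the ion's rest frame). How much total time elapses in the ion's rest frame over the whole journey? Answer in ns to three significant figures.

τ = 929 ns

Leg 1: 421.4 ns is already measured in the ion's rest frame.
Leg 2: γ = 30.3; τ_2 = 69.22/30.30 = 2.284 ns.
Leg 3: γ = 1/√(1 − 0.742²) = 1/√0.4494 = 1.492; τ_3 = 300.8/1.492 = 201.7 ns.
Leg 4: 303.9 ns is already measured in the ion's rest frame.
Total: 421.4 + 2.284 + 201.7 + 303.9 ns.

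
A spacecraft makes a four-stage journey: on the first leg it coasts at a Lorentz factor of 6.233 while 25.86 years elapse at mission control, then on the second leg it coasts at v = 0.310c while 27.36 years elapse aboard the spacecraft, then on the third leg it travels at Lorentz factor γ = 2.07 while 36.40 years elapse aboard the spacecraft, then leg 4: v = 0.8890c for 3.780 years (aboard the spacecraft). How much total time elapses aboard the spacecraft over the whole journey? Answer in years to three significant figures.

τ = 71.7 years

Leg 1: γ = 6.233; τ_1 = 25.86/6.233 = 4.149 years.
Leg 2: 27.36 years is already measured aboard the spacecraft.
Leg 3: 36.40 years is already measured aboard the spacecraft.
Leg 4: 3.780 years is already measured aboard the spacecraft.
Total: 4.149 + 27.36 + 36.40 + 3.780 years.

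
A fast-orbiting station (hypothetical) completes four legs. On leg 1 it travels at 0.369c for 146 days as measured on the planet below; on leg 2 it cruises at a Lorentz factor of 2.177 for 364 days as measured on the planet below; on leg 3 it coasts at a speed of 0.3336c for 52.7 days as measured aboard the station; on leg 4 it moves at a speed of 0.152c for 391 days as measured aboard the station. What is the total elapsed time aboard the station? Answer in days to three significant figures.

Leg 1: γ = 1/√(1 − 0.369²) = 1/√0.8638 = 1.076; τ_1 = 146/1.076 = 135.7 days.
Leg 2: γ = 2.177; τ_2 = 364/2.177 = 167.2 days.
Leg 3: 52.7 days is already measured aboard the station.
Leg 4: 391 days is already measured aboard the station.
Total: 135.7 + 167.2 + 52.70 + 391.0 days.

τ = 747 days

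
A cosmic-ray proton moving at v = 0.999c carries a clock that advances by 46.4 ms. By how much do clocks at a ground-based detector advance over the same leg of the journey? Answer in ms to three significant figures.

Δt = 1040 ms

γ = 1/√(1 − 0.999²) = 1/√0.001999 = 22.37
The interval measured in the proton's rest frame is the proper time (both events occur at the same place in that frame); the lab-frame interval is Δt = γτ = 22.37 × 46.4 ms.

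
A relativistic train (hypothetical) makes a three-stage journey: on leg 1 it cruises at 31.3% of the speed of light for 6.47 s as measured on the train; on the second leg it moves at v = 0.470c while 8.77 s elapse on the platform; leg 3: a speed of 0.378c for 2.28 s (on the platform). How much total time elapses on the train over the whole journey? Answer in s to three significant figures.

τ = 16.3 s

Leg 1: 6.47 s is already measured on the train.
Leg 2: γ = 1/√(1 − 0.470²) = 1/√0.7791 = 1.133; τ_2 = 8.77/1.133 = 7.741 s.
Leg 3: γ = 1/√(1 − 0.378²) = 1/√0.8571 = 1.080; τ_3 = 2.28/1.080 = 2.111 s.
Total: 6.470 + 7.741 + 2.111 s.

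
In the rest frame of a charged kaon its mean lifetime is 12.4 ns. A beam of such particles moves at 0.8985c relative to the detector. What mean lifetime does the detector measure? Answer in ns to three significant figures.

Δt = 28.2 ns

γ = 1/√(1 − 0.8985²) = 1/√0.1927 = 2.278
The rest-frame lifetime is the proper time; the lab measures the dilated interval Δt = γτ₀ = 2.278 × 12.4 ns.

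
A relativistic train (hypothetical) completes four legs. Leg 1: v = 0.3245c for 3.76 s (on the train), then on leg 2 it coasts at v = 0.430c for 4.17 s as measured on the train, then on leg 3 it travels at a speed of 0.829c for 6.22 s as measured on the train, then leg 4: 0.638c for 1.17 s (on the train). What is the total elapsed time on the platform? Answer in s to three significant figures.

Δt = 21.2 s

Leg 1: γ = 1/√(1 − 0.3245²) = 1/√0.8947 = 1.057; Δt_1 = 1.057 × 3.76 = 3.975 s.
Leg 2: γ = 1/√(1 − 0.430²) = 1/√0.8151 = 1.108; Δt_2 = 1.108 × 4.17 = 4.619 s.
Leg 3: γ = 1/√(1 − 0.829²) = 1/√0.3128 = 1.788; Δt_3 = 1.788 × 6.22 = 11.12 s.
Leg 4: γ = 1/√(1 − 0.638²) = 1/√0.5930 = 1.299; Δt_4 = 1.299 × 1.17 = 1.519 s.
Total: 3.975 + 4.619 + 11.12 + 1.519 s.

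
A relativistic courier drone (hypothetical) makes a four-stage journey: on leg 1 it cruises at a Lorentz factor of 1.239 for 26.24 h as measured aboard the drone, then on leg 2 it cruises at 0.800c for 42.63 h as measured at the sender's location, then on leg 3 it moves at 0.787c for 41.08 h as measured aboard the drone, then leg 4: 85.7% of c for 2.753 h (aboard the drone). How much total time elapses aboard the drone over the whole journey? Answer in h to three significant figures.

Leg 1: 26.24 h is already measured aboard the drone.
Leg 2: γ = 1/√(1 − 0.800²) = 5/3 ≈ 1.667; τ_2 = 42.63/1.667 = 25.58 h.
Leg 3: 41.08 h is already measured aboard the drone.
Leg 4: 2.753 h is already measured aboard the drone.
Total: 26.24 + 25.58 + 41.08 + 2.753 h.

τ = 95.7 h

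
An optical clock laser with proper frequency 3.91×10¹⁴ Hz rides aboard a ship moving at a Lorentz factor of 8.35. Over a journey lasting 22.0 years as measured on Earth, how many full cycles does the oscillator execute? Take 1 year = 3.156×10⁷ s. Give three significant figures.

γ = 8.35
The oscillator's own cycle count is N = f × τ where τ is the proper time on the ship. τ = Δt/γ = 22.0/8.350 = 2.635 years = 8.315×10⁷ s.
N = 3.91×10¹⁴ × 8.315×10⁷ = 3.251×10²².

N = 3.25×10²²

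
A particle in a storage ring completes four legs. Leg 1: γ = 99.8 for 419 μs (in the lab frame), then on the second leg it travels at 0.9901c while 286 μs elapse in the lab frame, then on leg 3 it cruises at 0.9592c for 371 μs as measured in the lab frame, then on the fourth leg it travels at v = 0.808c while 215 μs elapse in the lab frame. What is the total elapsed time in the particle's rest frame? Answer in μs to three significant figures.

Leg 1: γ = 99.8; τ_1 = 419/99.80 = 4.198 μs.
Leg 2: γ = 1/√(1 − 0.9901²) = 1/√0.01970 = 7.124; τ_2 = 286/7.124 = 40.14 μs.
Leg 3: γ = 1/√(1 − 0.9592²) = 1/√0.07994 = 3.537; τ_3 = 371/3.537 = 104.9 μs.
Leg 4: γ = 1/√(1 − 0.808²) = 1/√0.3471 = 1.697; τ_4 = 215/1.697 = 126.7 μs.
Total: 4.198 + 40.14 + 104.9 + 126.7 μs.

τ = 276 μs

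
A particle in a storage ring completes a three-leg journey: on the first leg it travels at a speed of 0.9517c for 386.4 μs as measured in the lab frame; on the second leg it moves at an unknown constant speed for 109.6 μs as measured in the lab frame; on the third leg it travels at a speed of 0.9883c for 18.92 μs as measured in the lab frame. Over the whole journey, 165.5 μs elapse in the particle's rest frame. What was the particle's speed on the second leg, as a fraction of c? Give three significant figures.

β = 0.916

Leg 1: γ = 1/√(1 − 0.9517²) = 1/√0.09427 = 3.257; τ_1 = 386.4/3.257 = 118.6 μs.
Leg 2: speed unknown; τ_2 = 109.6/γ_2.
Leg 3: γ = 1/√(1 − 0.9883²) = 1/√0.02326 = 6.556; τ_3 = 18.92/6.556 = 2.886 μs.
Total proper time: 118.6 + τ_2 + 2.886 = 165.5, so τ_2 = 165.5 − 121.5 = 43.98 μs.
γ_2 = 109.6/43.98 = 2.492; β = √(1 − 1/γ²) = √0.8390.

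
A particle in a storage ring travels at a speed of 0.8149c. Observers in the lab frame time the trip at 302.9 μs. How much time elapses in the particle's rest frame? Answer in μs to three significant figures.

τ = 176 μs

γ = 1/√(1 − 0.8149²) = 1/√0.3359 = 1.725
The interval measured in the lab frame is the dilated one; the clock in the particle's rest frame measures the proper time τ = Δt/γ = 302.9/1.725 μs.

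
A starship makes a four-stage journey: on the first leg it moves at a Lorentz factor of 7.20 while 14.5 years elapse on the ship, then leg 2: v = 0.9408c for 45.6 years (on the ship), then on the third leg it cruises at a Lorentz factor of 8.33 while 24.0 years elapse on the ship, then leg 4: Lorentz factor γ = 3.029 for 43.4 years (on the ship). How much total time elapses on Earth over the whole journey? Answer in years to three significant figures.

Δt = 570 years

Leg 1: γ = 7.20; Δt_1 = 7.200 × 14.5 = 104.4 years.
Leg 2: γ = 1/√(1 − 0.9408²) = 1/√0.1149 = 2.950; Δt_2 = 2.950 × 45.6 = 134.5 years.
Leg 3: γ = 8.33; Δt_3 = 8.330 × 24.0 = 199.9 years.
Leg 4: γ = 3.029; Δt_4 = 3.029 × 43.4 = 131.5 years.
Total: 104.4 + 134.5 + 199.9 + 131.5 years.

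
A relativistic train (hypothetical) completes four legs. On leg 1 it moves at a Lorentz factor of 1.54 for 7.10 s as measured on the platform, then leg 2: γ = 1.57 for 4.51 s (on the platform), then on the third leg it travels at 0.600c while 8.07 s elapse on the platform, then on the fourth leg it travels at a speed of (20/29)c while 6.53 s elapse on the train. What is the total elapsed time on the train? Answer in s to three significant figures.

τ = 20.5 s

Leg 1: γ = 1.54; τ_1 = 7.10/1.540 = 4.610 s.
Leg 2: γ = 1.57; τ_2 = 4.51/1.570 = 2.873 s.
Leg 3: γ = 1/√(1 − 0.600²) = 5/4 = 1.250; τ_3 = 8.07/1.250 = 6.456 s.
Leg 4: 6.53 s is already measured on the train.
Total: 4.610 + 2.873 + 6.456 + 6.530 s.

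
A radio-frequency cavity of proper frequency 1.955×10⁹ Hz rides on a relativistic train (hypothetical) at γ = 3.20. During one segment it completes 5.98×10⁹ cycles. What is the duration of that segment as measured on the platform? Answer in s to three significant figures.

γ = 3.20
Proper time for N cycles: τ = N/f = 5.98×10⁹/(1.955×10⁹) = 3.059×10⁰ s = 3.059 s.
Lab-frame duration Δt = γτ = 3.200 × 3.059 = 9.788 s.

Δt = 9.79 s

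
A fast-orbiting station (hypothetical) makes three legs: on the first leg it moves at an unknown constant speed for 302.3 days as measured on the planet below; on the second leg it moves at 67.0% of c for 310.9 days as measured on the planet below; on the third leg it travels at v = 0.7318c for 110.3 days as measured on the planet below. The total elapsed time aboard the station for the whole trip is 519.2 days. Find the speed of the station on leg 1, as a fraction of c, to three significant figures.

β = 0.709

Leg 1: speed unknown; τ_1 = 302.3/γ_1.
Leg 2: β = 0.670; γ = 1/√(1 − 0.670²) = 1/√0.5511 = 1.347; τ_2 = 310.9/1.347 = 230.8 days.
Leg 3: γ = 1/√(1 − 0.7318²) = 1/√0.4645 = 1.467; τ_3 = 110.3/1.467 = 75.17 days.
Total proper time: τ_1 + 230.8 + 75.17 = 519.2, so τ_1 = 519.2 − 306.0 = 213.2 days.
γ_1 = 302.3/213.2 = 1.418; β = √(1 − 1/γ²) = √0.5025.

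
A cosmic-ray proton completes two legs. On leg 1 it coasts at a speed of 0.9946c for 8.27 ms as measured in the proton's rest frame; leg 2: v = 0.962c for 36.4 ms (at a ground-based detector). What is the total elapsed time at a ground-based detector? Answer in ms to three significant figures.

Δt = 116 ms

Leg 1: γ = 1/√(1 − 0.9946²) = 1/√0.01077 = 9.636; Δt_1 = 9.636 × 8.27 = 79.69 ms.
Leg 2: 36.4 ms is already measured at a ground-based detector.
Total: 79.69 + 36.40 ms.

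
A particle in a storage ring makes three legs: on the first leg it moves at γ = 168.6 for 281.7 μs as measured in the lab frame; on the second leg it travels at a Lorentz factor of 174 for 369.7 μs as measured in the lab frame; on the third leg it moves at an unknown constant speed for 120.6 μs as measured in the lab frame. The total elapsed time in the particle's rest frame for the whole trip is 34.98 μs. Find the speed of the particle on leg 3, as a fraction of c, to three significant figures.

Leg 1: γ = 168.6; τ_1 = 281.7/168.6 = 1.671 μs.
Leg 2: γ = 174; τ_2 = 369.7/174.0 = 2.125 μs.
Leg 3: speed unknown; τ_3 = 120.6/γ_3.
Total proper time: 1.671 + 2.125 + τ_3 = 34.98, so τ_3 = 34.98 − 3.796 = 31.18 μs.
γ_3 = 120.6/31.18 = 3.867; β = √(1 − 1/γ²) = √0.9331.

β = 0.966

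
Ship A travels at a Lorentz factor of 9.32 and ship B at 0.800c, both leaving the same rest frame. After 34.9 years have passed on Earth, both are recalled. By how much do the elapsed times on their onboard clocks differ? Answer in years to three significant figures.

|τ_A − τ_B| = 17.2 years

A: γ = 9.32; τ_A = 34.9/9.320 = 3.745 years.
B: γ = 1/√(1 − 0.800²) = 5/3 ≈ 1.667; τ_B = 34.9/1.667 = 20.94 years.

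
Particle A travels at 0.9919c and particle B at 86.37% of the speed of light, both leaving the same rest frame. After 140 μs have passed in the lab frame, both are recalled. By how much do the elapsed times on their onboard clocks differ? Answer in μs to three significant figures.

|τ_A − τ_B| = 52.8 μs

A: γ = 1/√(1 − 0.9919²) = 1/√0.01613 = 7.873; τ_A = 140/7.873 = 17.78 μs.
B: β = 0.8637; γ = 1/√(1 − 0.8637²) = 1/√0.2540 = 1.984; τ_B = 140/1.984 = 70.56 μs.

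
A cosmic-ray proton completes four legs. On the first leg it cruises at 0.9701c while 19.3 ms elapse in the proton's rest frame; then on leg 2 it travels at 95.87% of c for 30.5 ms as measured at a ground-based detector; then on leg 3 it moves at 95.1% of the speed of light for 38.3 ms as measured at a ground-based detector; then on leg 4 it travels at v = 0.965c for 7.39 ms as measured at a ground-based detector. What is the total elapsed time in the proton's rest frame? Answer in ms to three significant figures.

Leg 1: 19.3 ms is already measured in the proton's rest frame.
Leg 2: β = 0.9587; γ = 1/√(1 − 0.9587²) = 1/√0.08089 = 3.516; τ_2 = 30.5/3.516 = 8.675 ms.
Leg 3: β = 0.951; γ = 1/√(1 − 0.951²) = 1/√0.09560 = 3.234; τ_3 = 38.3/3.234 = 11.84 ms.
Leg 4: γ = 1/√(1 − 0.965²) = 1/√0.06878 = 3.813; τ_4 = 7.39/3.813 = 1.938 ms.
Total: 19.30 + 8.675 + 11.84 + 1.938 ms.

τ = 41.8 ms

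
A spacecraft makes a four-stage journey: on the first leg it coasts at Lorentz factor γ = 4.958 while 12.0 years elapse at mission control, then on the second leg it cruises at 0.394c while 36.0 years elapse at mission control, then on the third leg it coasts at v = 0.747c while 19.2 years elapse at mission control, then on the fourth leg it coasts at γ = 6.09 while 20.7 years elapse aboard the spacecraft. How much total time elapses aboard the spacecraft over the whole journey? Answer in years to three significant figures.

Leg 1: γ = 4.958; τ_1 = 12.0/4.958 = 2.420 years.
Leg 2: γ = 1/√(1 − 0.394²) = 1/√0.8448 = 1.088; τ_2 = 36.0/1.088 = 33.09 years.
Leg 3: γ = 1/√(1 − 0.747²) = 1/√0.4420 = 1.504; τ_3 = 19.2/1.504 = 12.76 years.
Leg 4: 20.7 years is already measured aboard the spacecraft.
Total: 2.420 + 33.09 + 12.76 + 20.70 years.

τ = 69.0 years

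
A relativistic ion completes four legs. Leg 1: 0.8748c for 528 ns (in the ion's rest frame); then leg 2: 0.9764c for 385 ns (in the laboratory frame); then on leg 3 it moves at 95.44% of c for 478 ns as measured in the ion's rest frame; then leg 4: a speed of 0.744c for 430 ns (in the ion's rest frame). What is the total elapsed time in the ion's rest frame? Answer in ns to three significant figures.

τ = 1520 ns

Leg 1: 528 ns is already measured in the ion's rest frame.
Leg 2: γ = 1/√(1 − 0.9764²) = 1/√0.04664 = 4.630; τ_2 = 385/4.630 = 83.15 ns.
Leg 3: 478 ns is already measured in the ion's rest frame.
Leg 4: 430 ns is already measured in the ion's rest frame.
Total: 528.0 + 83.15 + 478.0 + 430.0 ns.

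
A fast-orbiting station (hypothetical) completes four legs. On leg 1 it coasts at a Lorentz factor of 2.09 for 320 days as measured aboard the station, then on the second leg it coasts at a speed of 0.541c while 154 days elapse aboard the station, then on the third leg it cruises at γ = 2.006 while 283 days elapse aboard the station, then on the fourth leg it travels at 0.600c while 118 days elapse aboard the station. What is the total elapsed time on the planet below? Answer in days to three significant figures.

Δt = 1570 days

Leg 1: γ = 2.09; Δt_1 = 2.090 × 320 = 668.8 days.
Leg 2: γ = 1/√(1 − 0.541²) = 1/√0.7073 = 1.189; Δt_2 = 1.189 × 154 = 183.1 days.
Leg 3: γ = 2.006; Δt_3 = 2.006 × 283 = 567.7 days.
Leg 4: γ = 1/√(1 − 0.600²) = 5/4 = 1.250; Δt_4 = 1.250 × 118 = 147.5 days.
Total: 668.8 + 183.1 + 567.7 + 147.5 days.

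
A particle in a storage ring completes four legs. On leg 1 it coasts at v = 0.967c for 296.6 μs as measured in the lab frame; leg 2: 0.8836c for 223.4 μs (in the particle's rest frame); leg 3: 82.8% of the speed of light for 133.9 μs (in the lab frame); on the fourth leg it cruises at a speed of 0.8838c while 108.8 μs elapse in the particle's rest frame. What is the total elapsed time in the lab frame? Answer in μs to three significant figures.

Leg 1: 296.6 μs is already measured in the lab frame.
Leg 2: γ = 1/√(1 − 0.8836²) = 1/√0.2193 = 2.136; Δt_2 = 2.136 × 223.4 = 477.1 μs.
Leg 3: 133.9 μs is already measured in the lab frame.
Leg 4: γ = 1/√(1 − 0.8838²) = 1/√0.2189 = 2.137; Δt_4 = 2.137 × 108.8 = 232.5 μs.
Total: 296.6 + 477.1 + 133.9 + 232.5 μs.

Δt = 1140 μs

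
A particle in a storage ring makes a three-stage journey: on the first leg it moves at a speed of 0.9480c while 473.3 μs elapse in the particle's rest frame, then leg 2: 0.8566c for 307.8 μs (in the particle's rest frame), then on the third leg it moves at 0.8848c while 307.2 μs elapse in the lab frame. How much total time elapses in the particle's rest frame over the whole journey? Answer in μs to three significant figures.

τ = 924 μs

Leg 1: 473.3 μs is already measured in the particle's rest frame.
Leg 2: 307.8 μs is already measured in the particle's rest frame.
Leg 3: γ = 1/√(1 − 0.8848²) = 1/√0.2171 = 2.146; τ_3 = 307.2/2.146 = 143.1 μs.
Total: 473.3 + 307.8 + 143.1 μs.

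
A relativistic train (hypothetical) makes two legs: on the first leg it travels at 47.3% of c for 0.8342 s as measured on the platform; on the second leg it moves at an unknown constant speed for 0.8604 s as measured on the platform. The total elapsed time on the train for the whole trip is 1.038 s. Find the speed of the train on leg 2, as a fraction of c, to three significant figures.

β = 0.936

Leg 1: β = 0.473; γ = 1/√(1 − 0.473²) = 1/√0.7763 = 1.135; τ_1 = 0.8342/1.135 = 0.7350 s.
Leg 2: speed unknown; τ_2 = 0.8604/γ_2.
Total proper time: 0.7350 + τ_2 = 1.038, so τ_2 = 1.038 − 0.7350 = 0.3030 s.
γ_2 = 0.8604/0.3030 = 2.839; β = √(1 − 1/γ²) = √0.8760.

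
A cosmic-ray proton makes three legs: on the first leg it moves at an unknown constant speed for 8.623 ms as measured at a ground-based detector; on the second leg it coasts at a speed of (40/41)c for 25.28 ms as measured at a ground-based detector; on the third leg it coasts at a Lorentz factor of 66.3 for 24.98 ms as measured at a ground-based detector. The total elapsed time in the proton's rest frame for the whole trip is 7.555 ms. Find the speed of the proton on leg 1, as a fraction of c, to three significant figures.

β = 0.982

Leg 1: speed unknown; τ_1 = 8.623/γ_1.
Leg 2: γ = 1/√(1 − (40/41)²) = 41/9 ≈ 4.556; τ_2 = 25.28/4.556 = 5.549 ms.
Leg 3: γ = 66.3; τ_3 = 24.98/66.30 = 0.3768 ms.
Total proper time: τ_1 + 5.549 + 0.3768 = 7.555, so τ_1 = 7.555 − 5.926 = 1.629 ms.
γ_1 = 8.623/1.629 = 5.294; β = √(1 − 1/γ²) = √0.9643.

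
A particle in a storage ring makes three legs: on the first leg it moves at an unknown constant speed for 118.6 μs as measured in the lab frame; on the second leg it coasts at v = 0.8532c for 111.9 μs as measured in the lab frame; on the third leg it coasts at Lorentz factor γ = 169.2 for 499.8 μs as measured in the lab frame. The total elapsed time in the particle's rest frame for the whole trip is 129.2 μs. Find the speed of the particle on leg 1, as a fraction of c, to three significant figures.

Leg 1: speed unknown; τ_1 = 118.6/γ_1.
Leg 2: γ = 1/√(1 − 0.8532²) = 1/√0.2720 = 1.917; τ_2 = 111.9/1.917 = 58.37 μs.
Leg 3: γ = 169.2; τ_3 = 499.8/169.2 = 2.954 μs.
Total proper time: τ_1 + 58.37 + 2.954 = 129.2, so τ_1 = 129.2 − 61.32 = 67.88 μs.
γ_1 = 118.6/67.88 = 1.747; β = √(1 − 1/γ²) = √0.6724.

β = 0.820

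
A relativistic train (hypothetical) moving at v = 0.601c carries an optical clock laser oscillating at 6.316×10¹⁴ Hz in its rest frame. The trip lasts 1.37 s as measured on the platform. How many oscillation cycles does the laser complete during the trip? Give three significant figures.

N = 6.92×10¹⁴

γ = 1/√(1 − 0.601²) = 1/√0.6388 = 1.251
The oscillator's own cycle count is N = f × τ where τ is the proper time on the train. τ = Δt/γ = 1.37/1.251 = 1.095 s = 1.095×10⁰ s.
N = 6.316×10¹⁴ × 1.095×10⁰ = 6.916×10¹⁴.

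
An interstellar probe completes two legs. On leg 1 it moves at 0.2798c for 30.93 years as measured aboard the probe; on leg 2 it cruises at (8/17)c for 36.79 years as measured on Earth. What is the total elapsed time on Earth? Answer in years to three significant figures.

Δt = 69.0 years

Leg 1: γ = 1/√(1 − 0.2798²) = 1/√0.9217 = 1.042; Δt_1 = 1.042 × 30.93 = 32.22 years.
Leg 2: 36.79 years is already measured on Earth.
Total: 32.22 + 36.79 years.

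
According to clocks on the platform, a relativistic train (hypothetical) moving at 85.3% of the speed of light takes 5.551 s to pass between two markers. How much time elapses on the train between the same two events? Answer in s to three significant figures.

τ = 2.90 s

β = 0.853; γ = 1/√(1 − 0.853²) = 1/√0.2724 = 1.916
The interval measured on the platform is the dilated one; the clock on the train measures the proper time τ = Δt/γ = 5.551/1.916 s.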